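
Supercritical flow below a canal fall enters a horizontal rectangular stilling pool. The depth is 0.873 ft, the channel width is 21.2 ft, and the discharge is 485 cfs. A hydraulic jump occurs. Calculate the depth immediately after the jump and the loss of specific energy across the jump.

y₂ = 5.68 ft; ΔE = 5.60 ft

q = Q/b = 485/21.2 = 22.9 ft²/s; V₁ = q/y₁ = 26.2 ft/s. Fr₁ = V₁/√(g·y₁) = 4.94.
By Bélanger, y₂/y₁ = ½[√(1 + 8Fr₁²) − 1] = ½[√196.4 − 1] = 6.51.
y₂ = 6.51 × 0.873 = 5.68 ft.
V₂ = q/y₂ = 22.9/5.68 = 4.03 ft/s. E₁ = y₁ + V₁²/2g = 11.5 ft; E₂ = y₂ + V₂²/2g = 5.93 ft. ΔE = E₁ − E₂ = 5.60 ft.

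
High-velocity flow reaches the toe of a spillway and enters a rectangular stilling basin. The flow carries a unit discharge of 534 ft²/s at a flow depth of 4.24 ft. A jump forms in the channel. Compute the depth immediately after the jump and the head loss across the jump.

y₂ = 62.5 ft; ΔE = 187 ft

V₁ = q/y₁ = 534/4.24 = 126 ft/s. Fr₁ = V₁/√(g·y₁) = 126/√(32.2×4.24) = 10.8.
Sequent-depth ratio: y₂/y₁ = ½[√(1 + 8Fr₁²) − 1] = ½[√930.4 − 1] = 14.8.
y₂ = 14.8 × 4.24 = 62.5 ft.
V₂ = q/y₂ = 534/62.5 = 8.54 ft/s. E₁ = y₁ + V₁²/2g = 251 ft; E₂ = y₂ + V₂²/2g = 63.7 ft. ΔE = E₁ − E₂ = 187 ft.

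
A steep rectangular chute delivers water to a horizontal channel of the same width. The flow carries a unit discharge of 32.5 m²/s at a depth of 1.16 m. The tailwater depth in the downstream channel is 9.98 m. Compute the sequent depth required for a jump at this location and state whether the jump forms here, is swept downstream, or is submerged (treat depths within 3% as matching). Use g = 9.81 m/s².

V₁ = q/y₁ = 32.5/1.16 = 28.0 m/s. Fr₁ = V₁/√(g·y₁) = 28.0/√(9.81×1.16) = 8.31.
By Bélanger, y₂/y₁ = ½[√(1 + 8Fr₁²) − 1] = ½[√552.8 − 1] = 11.3.
y₂ = 11.3 × 1.16 = 13.1 m.
Tailwater y_tw = 9.98 m: y_tw < y₂, so the jump is swept downstream.

y₂ = 13.1 m; the jump is swept downstream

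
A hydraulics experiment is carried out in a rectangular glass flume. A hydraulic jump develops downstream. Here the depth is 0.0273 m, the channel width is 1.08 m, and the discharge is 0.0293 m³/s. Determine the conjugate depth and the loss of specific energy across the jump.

q = Q/b = 0.0293/1.08 = 0.0271 m²/s; V₁ = q/y₁ = 0.994 m/s. Fr₁ = V₁/√(g·y₁) = 1.92.
From the momentum equation for a rectangular channel, y₂/y₁ = ½[√(1 + 8Fr₁²) − 1] = ½[√30.50 − 1] = 2.26.
y₂ = 2.26 × 0.0273 = 0.0617 m.
V₂ = q/y₂ = 0.0271/0.0617 = 0.439 m/s. E₁ = y₁ + V₁²/2g = 0.0776 m; E₂ = y₂ + V₂²/2g = 0.0716 m. ΔE = E₁ − E₂ = 0.00606 m.

y₂ = 0.0617 m; ΔE = 0.00606 m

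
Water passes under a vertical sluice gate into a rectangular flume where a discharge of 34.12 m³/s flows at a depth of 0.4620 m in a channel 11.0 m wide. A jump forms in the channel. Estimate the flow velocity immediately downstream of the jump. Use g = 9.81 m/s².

q = Q/b = 34.12/11.0 = 3.102 m²/s; V₁ = q/y₁ = 6.714 m/s. Fr₁ = V₁/√(g·y₁) = 3.154.
From the momentum equation for a rectangular channel, y₂/y₁ = ½[√(1 + 8Fr₁²) − 1] = ½[√80.566 − 1] = 3.988.
y₂ = 3.988 × 0.4620 = 1.842 m.
V₂ = q/y₂ = 3.102/1.842 = 1.684 m/s.

V₂ = 1.684 m/s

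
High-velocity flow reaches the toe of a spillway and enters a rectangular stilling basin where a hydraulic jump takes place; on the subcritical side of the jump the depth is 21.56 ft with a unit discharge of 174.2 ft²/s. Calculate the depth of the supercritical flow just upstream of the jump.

V₂ = q/y₂ = 174.2/21.56 = 8.080 ft/s; Fr₂ = V₂/√(g·y₂) = 0.3067.
From the momentum equation (using Fr₂), y₁/y₂ = ½[√(1 + 8Fr₂²) − 1] = ½[√1.7523 − 1] = 0.1619.
y₁ = 0.1619 × 21.56 = 3.490 ft.

y₁ = 3.490 ft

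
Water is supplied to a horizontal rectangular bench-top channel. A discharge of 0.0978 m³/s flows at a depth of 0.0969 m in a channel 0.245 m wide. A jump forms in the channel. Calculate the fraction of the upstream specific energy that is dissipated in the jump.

ΔE/E₁ = 0.417 (41.7%)

q = Q/b = 0.0978/0.245 = 0.399 m²/s; V₁ = q/y₁ = 4.12 m/s. Fr₁ = V₁/√(g·y₁) = 4.23.
Sequent-depth ratio: y₂/y₁ = ½[√(1 + 8Fr₁²) − 1] = ½[√143.8 − 1] = 5.50.
y₂ = 5.50 × 0.0969 = 0.533 m.
E₁ = y₁ + V₁²/2g = 0.962 m. ΔE = (y₂ − y₁)³/(4y₁y₂) = 0.401 m. ΔE/E₁ = 0.401/0.962 = 0.417.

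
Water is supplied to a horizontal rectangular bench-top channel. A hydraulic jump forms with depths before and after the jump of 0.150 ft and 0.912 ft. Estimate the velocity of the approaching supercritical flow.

For a rectangular channel the momentum equation gives q² = ½·g·y₁·y₂·(y₁ + y₂) = ½×32.2×0.150×0.912×1.06 = 2.34.
q = √2.34 = 1.53 ft²/s.
V₁ = q/y₁ = 1.53/0.150 = 10.2 ft/s.

V₁ = 10.2 ft/s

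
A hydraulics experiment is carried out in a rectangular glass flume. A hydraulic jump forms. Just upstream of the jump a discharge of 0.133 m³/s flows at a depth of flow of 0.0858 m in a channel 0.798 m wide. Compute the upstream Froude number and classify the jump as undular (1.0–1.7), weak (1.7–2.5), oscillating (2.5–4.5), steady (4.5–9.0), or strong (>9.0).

Fr₁ = 2.12; weak jump

q = Q/b = 0.133/0.798 = 0.167 m²/s; V₁ = q/y₁ = 1.94 m/s. Fr₁ = V₁/√(g·y₁) = 2.12.
Fr₁ = 2.12 lies in the weak range.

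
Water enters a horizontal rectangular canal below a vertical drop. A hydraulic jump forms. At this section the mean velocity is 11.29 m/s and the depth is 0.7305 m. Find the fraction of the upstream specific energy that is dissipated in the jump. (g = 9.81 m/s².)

ΔE/E₁ = 0.416 (41.6%)

Fr₁ = V₁/√(g·y₁) = 11.29/√(9.81×0.7305) = 4.217.
Conjugate-depth relation: y₂/y₁ = ½[√(1 + 8Fr₁²) − 1] = ½[√143.29 − 1] = 5.485.
y₂ = 5.485 × 0.7305 = 4.007 m.
E₁ = y₁ + V₁²/2g = 7.227 m. ΔE = (y₂ − y₁)³/(4y₁y₂) = 3.004 m. ΔE/E₁ = 3.004/7.227 = 0.416.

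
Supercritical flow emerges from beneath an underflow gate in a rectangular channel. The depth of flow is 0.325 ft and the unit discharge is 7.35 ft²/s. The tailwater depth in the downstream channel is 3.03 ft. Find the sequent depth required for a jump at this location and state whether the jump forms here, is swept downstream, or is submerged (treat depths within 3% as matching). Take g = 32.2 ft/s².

y₂ = 3.05 ft; the jump forms here

V₁ = q/y₁ = 7.35/0.325 = 22.6 ft/s. Fr₁ = V₁/√(g·y₁) = 22.6/√(32.2×0.325) = 6.99.
Conjugate-depth relation: y₂/y₁ = ½[√(1 + 8Fr₁²) − 1] = ½[√392.0 − 1] = 9.40.
y₂ = 9.40 × 0.325 = 3.05 ft.
Tailwater y_tw = 3.03 ft: y_tw ≈ y₂, so the jump forms here.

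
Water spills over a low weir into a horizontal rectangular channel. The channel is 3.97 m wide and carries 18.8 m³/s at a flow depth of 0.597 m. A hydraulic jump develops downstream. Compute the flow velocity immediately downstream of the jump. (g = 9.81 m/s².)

V₂ = 1.91 m/s

q = Q/b = 18.8/3.97 = 4.74 m²/s; V₁ = q/y₁ = 7.93 m/s. Fr₁ = V₁/√(g·y₁) = 3.28.
Bélanger equation: y₂/y₁ = ½[√(1 + 8Fr₁²) − 1] = ½[√86.95 − 1] = 4.16.
y₂ = 4.16 × 0.597 = 2.48 m.
V₂ = q/y₂ = 4.74/2.48 = 1.91 m/s.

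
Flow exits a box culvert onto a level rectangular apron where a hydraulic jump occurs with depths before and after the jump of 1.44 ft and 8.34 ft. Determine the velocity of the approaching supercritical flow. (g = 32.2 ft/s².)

V₁ = 30.2 ft/s

For a rectangular channel the momentum equation gives q² = ½·g·y₁·y₂·(y₁ + y₂) = ½×32.2×1.44×8.34×9.78 = 1891.
q = √1891 = 43.5 ft²/s.
V₁ = q/y₁ = 43.5/1.44 = 30.2 ft/s.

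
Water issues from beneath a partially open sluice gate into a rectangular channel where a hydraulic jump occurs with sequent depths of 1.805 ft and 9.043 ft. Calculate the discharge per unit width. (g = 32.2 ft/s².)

For a rectangular channel the momentum equation gives q² = ½·g·y₁·y₂·(y₁ + y₂) = ½×32.2×1.805×9.043×10.85 = 2851.
q = √2851 = 53.39 ft²/s.

q = 53.39 ft²/s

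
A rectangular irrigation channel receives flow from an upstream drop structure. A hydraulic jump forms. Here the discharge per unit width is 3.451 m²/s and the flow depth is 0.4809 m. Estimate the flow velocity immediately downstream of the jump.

V₁ = q/y₁ = 3.451/0.4809 = 7.176 m/s. Fr₁ = V₁/√(g·y₁) = 7.176/√(9.81×0.4809) = 3.304.
From the momentum equation for a rectangular channel, y₂/y₁ = ½[√(1 + 8Fr₁²) − 1] = ½[√88.327 − 1] = 4.199.
y₂ = 4.199 × 0.4809 = 2.019 m.
V₂ = q/y₂ = 3.451/2.019 = 1.709 m/s.

V₂ = 1.709 m/s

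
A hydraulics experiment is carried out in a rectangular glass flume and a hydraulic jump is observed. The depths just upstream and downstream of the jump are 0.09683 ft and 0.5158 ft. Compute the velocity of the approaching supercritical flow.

V₁ = 7.248 ft/s

For a rectangular channel the momentum equation gives q² = ½·g·y₁·y₂·(y₁ + y₂) = ½×32.2×0.09683×0.5158×0.6126 = 0.4926.
q = √0.4926 = 0.7019 ft²/s.
V₁ = q/y₁ = 0.7019/0.09683 = 7.248 ft/s.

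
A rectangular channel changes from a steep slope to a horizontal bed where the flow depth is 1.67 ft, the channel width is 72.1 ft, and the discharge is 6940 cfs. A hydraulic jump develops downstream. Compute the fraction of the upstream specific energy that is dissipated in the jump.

ΔE/E₁ = 0.658 (65.8%)

q = Q/b = 6940/72.1 = 96.3 ft²/s; V₁ = q/y₁ = 57.6 ft/s. Fr₁ = V₁/√(g·y₁) = 7.86.
Conjugate-depth relation: y₂/y₁ = ½[√(1 + 8Fr₁²) − 1] = ½[√495.2 − 1] = 10.6.
y₂ = 10.6 × 1.67 = 17.7 ft.
E₁ = y₁ + V₁²/2g = 53.3 ft. ΔE = (y₂ − y₁)³/(4y₁y₂) = 35.1 ft. ΔE/E₁ = 35.1/53.3 = 0.658.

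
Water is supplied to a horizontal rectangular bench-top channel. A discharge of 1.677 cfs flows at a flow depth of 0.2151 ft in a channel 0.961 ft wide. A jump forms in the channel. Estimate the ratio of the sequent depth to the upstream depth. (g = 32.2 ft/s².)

q = Q/b = 1.677/0.961 = 1.745 ft²/s; V₁ = q/y₁ = 8.113 ft/s. Fr₁ = V₁/√(g·y₁) = 3.083.
Bélanger equation: y₂/y₁ = ½[√(1 + 8Fr₁²) − 1] = ½[√77.021 − 1] = 3.888.

y₂/y₁ = 3.888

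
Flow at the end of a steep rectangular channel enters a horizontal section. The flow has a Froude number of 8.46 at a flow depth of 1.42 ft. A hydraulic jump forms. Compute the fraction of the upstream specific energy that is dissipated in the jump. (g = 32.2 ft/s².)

Fr₁ = 8.46 (given).
From the momentum equation for a rectangular channel, y₂/y₁ = ½[√(1 + 8Fr₁²) − 1] = ½[√573.6 − 1] = 11.5.
y₂ = 11.5 × 1.42 = 16.3 ft.
E₁ = y₁(1 + Fr₁²/2) = 1.42×(1 + 8.46²/2) = 52.2 ft. ΔE = (y₂ − y₁)³/(4y₁y₂) = 35.6 ft. ΔE/E₁ = 35.6/52.2 = 0.681.

ΔE/E₁ = 0.681 (68.1%)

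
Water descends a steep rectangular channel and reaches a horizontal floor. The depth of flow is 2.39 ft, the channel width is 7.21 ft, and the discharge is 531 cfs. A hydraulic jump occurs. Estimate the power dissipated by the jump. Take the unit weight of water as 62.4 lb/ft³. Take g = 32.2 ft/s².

q = Q/b = 531/7.21 = 73.6 ft²/s; V₁ = q/y₁ = 30.8 ft/s. Fr₁ = V₁/√(g·y₁) = 3.51.
Conjugate-depth relation: y₂/y₁ = ½[√(1 + 8Fr₁²) − 1] = ½[√99.71 − 1] = 4.49.
y₂ = 4.49 × 2.39 = 10.7 ft.
Head loss: ΔE = (y₂ − y₁)³/(4y₁y₂) = (10.7 − 2.39)³/(4×2.39×10.7) = 582/103 = 5.67 ft.
P = γ·Q·ΔE/550 = 62.4 × 531 × 5.67 / 550 = 341 hp.

P = 341 hp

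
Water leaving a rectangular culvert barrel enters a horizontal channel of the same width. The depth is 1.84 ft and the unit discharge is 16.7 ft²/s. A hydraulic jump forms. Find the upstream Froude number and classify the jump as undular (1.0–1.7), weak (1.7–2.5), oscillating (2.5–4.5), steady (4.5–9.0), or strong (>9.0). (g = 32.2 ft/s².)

Fr₁ = 1.18; undular jump

V₁ = q/y₁ = 16.7/1.84 = 9.08 ft/s. Fr₁ = V₁/√(g·y₁) = 9.08/√(32.2×1.84) = 1.18.
Fr₁ = 1.18 lies in the undular range.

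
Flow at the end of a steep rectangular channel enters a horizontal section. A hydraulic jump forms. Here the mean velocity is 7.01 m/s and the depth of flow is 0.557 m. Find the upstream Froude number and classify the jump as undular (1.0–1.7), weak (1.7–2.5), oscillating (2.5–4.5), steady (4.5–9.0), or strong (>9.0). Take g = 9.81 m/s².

Fr₁ = 3.00; oscillating jump

Fr₁ = V₁/√(g·y₁) = 7.01/√(9.81×0.557) = 3.00.
Fr₁ = 3.00 lies in the oscillating range.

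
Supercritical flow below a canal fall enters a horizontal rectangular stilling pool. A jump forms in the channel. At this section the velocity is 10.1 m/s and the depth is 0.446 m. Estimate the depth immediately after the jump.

Fr₁ = V₁/√(g·y₁) = 10.1/√(9.81×0.446) = 4.83.
Sequent-depth ratio: y₂/y₁ = ½[√(1 + 8Fr₁²) − 1] = ½[√187.5 − 1] = 6.35.
y₂ = 6.35 × 0.446 = 2.83 m.

y₂ = 2.83 m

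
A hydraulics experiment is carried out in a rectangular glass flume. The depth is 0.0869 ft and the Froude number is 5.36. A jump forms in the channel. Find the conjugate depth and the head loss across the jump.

y₂ = 0.617 ft; ΔE = 0.694 ft

Fr₁ = 5.36 (given).
Bélanger equation: y₂/y₁ = ½[√(1 + 8Fr₁²) − 1] = ½[√230.8 − 1] = 7.10.
y₂ = 7.10 × 0.0869 = 0.617 ft.
Head loss: ΔE = (y₂ − y₁)³/(4y₁y₂) = (0.617 − 0.0869)³/(4×0.0869×0.617) = 0.149/0.214 = 0.694 ft.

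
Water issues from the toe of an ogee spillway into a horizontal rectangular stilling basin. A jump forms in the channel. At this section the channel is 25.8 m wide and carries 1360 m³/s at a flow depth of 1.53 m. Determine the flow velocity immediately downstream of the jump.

q = Q/b = 1360/25.8 = 52.7 m²/s; V₁ = q/y₁ = 34.5 m/s. Fr₁ = V₁/√(g·y₁) = 8.89.
Sequent-depth ratio: y₂/y₁ = ½[√(1 + 8Fr₁²) − 1] = ½[√633.7 − 1] = 12.1.
y₂ = 12.1 × 1.53 = 18.5 m.
V₂ = q/y₂ = 52.7/18.5 = 2.85 m/s.

V₂ = 2.85 m/s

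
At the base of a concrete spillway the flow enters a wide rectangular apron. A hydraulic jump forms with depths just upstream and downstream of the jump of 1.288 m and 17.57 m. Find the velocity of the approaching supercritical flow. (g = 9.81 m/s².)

V₁ = 35.52 m/s

For a rectangular channel the momentum equation gives q² = ½·g·y₁·y₂·(y₁ + y₂) = ½×9.81×1.288×17.57×18.86 = 2093.
q = √2093 = 45.75 m²/s.
V₁ = q/y₁ = 45.75/1.288 = 35.52 m/s.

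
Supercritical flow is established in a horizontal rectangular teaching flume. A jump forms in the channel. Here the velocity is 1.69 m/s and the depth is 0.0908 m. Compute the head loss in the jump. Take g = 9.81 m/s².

Fr₁ = V₁/√(g·y₁) = 1.69/√(9.81×0.0908) = 1.79.
Sequent-depth ratio: y₂/y₁ = ½[√(1 + 8Fr₁²) − 1] = ½[√26.65 − 1] = 2.08.
y₂ = 2.08 × 0.0908 = 0.189 m.
Head loss: ΔE = (y₂ − y₁)³/(4y₁y₂) = (0.189 − 0.0908)³/(4×0.0908×0.189) = 0.000946/0.0686 = 0.0138 m.

ΔE = 0.0138 m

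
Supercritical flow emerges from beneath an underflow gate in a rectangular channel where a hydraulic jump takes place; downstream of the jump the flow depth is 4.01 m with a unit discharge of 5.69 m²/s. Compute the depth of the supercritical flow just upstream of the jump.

V₂ = q/y₂ = 5.69/4.01 = 1.42 m/s; Fr₂ = V₂/√(g·y₂) = 0.226.
Since the conjugate-depth ratio holds either way, y₁/y₂ = ½[√(1 + 8Fr₂²) − 1] = ½[√1.409 − 1] = 0.0936.
y₁ = 0.0936 × 4.01 = 0.375 m.

y₁ = 0.375 m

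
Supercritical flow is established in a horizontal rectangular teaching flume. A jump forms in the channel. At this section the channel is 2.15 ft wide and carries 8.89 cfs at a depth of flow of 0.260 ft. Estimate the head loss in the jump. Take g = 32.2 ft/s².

ΔE = 2.22 ft

q = Q/b = 8.89/2.15 = 4.13 ft²/s; V₁ = q/y₁ = 15.9 ft/s. Fr₁ = V₁/√(g·y₁) = 5.50.
Bélanger equation: y₂/y₁ = ½[√(1 + 8Fr₁²) − 1] = ½[√242.7 − 1] = 7.29.
y₂ = 7.29 × 0.260 = 1.90 ft.
V₂ = q/y₂ = 4.13/1.90 = 2.18 ft/s. E₁ = y₁ + V₁²/2g = 4.19 ft; E₂ = y₂ + V₂²/2g = 1.97 ft. ΔE = E₁ − E₂ = 2.22 ft.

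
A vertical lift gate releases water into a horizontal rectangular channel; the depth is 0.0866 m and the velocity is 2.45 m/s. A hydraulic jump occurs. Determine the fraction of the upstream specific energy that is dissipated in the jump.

Fr₁ = V₁/√(g·y₁) = 2.45/√(9.81×0.0866) = 2.66.
Sequent-depth ratio: y₂/y₁ = ½[√(1 + 8Fr₁²) − 1] = ½[√57.52 − 1] = 3.29.
y₂ = 3.29 × 0.0866 = 0.285 m.
E₁ = y₁ + V₁²/2g = 0.393 m. ΔE = (y₂ − y₁)³/(4y₁y₂) = 0.0792 m. ΔE/E₁ = 0.0792/0.393 = 0.202.

ΔE/E₁ = 0.202 (20.2%)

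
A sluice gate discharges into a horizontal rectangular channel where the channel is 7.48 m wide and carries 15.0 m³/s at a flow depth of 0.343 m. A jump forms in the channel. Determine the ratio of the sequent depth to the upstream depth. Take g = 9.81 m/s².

q = Q/b = 15.0/7.48 = 2.01 m²/s; V₁ = q/y₁ = 5.85 m/s. Fr₁ = V₁/√(g·y₁) = 3.19.
Conjugate-depth relation: y₂/y₁ = ½[√(1 + 8Fr₁²) − 1] = ½[√82.27 − 1] = 4.04.

y₂/y₁ = 4.04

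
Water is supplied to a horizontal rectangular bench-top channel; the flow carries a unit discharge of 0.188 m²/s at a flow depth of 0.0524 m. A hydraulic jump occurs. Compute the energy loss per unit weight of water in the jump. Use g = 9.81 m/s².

ΔE = 0.348 m

V₁ = q/y₁ = 0.188/0.0524 = 3.59 m/s. Fr₁ = V₁/√(g·y₁) = 3.59/√(9.81×0.0524) = 5.00.
By Bélanger, y₂/y₁ = ½[√(1 + 8Fr₁²) − 1] = ½[√201.3 − 1] = 6.59.
y₂ = 6.59 × 0.0524 = 0.346 m.
Head loss: ΔE = (y₂ − y₁)³/(4y₁y₂) = (0.346 − 0.0524)³/(4×0.0524×0.346) = 0.0252/0.0724 = 0.348 m.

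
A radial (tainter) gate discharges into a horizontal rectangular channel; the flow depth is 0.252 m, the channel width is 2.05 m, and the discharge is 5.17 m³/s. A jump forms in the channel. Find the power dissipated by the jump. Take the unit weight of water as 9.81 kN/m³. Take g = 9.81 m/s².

P = 159 kW

q = Q/b = 5.17/2.05 = 2.52 m²/s; V₁ = q/y₁ = 10.0 m/s. Fr₁ = V₁/√(g·y₁) = 6.37.
Bélanger equation: y₂/y₁ = ½[√(1 + 8Fr₁²) − 1] = ½[√325.1 − 1] = 8.52.
y₂ = 8.52 × 0.252 = 2.15 m.
Head loss: ΔE = (y₂ − y₁)³/(4y₁y₂) = (2.15 − 0.252)³/(4×0.252×2.15) = 6.79/2.16 = 3.14 m.
P = γ·Q·ΔE = 9.81 × 5.17 × 3.14 = 159 kW.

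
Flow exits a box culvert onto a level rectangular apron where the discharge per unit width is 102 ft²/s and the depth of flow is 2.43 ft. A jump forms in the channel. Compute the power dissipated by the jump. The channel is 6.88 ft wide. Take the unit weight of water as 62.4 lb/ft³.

P = 1110 hp

V₁ = q/y₁ = 102/2.43 = 42.0 ft/s. Fr₁ = V₁/√(g·y₁) = 42.0/√(32.2×2.43) = 4.75.
Sequent-depth ratio: y₂/y₁ = ½[√(1 + 8Fr₁²) − 1] = ½[√181.1 − 1] = 6.23.
y₂ = 6.23 × 2.43 = 15.1 ft.
Head loss: ΔE = (y₂ − y₁)³/(4y₁y₂) = (15.1 − 2.43)³/(4×2.43×15.1) = 2052/147 = 13.9 ft.
Q = q·b = 102 × 6.88 = 702 cfs. P = γ·Q·ΔE/550 = 62.4 × 702 × 13.9 / 550 = 1110 hp.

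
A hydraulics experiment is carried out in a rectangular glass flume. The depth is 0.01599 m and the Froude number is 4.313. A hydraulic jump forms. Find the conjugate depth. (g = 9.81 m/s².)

Fr₁ = 4.313 (given).
By Bélanger, y₂/y₁ = ½[√(1 + 8Fr₁²) − 1] = ½[√149.82 − 1] = 5.620.
y₂ = 5.620 × 0.01599 = 0.08986 m.

y₂ = 0.08986 m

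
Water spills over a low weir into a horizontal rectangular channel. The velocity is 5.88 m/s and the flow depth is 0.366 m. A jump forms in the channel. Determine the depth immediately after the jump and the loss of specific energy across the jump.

Fr₁ = V₁/√(g·y₁) = 5.88/√(9.81×0.366) = 3.10.
Sequent-depth ratio: y₂/y₁ = ½[√(1 + 8Fr₁²) − 1] = ½[√78.04 − 1] = 3.92.
y₂ = 3.92 × 0.366 = 1.43 m.
Head loss: ΔE = (y₂ − y₁)³/(4y₁y₂) = (1.43 − 0.366)³/(4×0.366×1.43) = 1.22/2.10 = 0.580 m.

y₂ = 1.43 m; ΔE = 0.580 m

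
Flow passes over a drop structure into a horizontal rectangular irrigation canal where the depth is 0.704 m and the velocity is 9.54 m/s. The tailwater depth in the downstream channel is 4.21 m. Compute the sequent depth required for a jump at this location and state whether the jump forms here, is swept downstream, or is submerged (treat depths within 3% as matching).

Fr₁ = V₁/√(g·y₁) = 9.54/√(9.81×0.704) = 3.63.
Sequent-depth ratio: y₂/y₁ = ½[√(1 + 8Fr₁²) − 1] = ½[√106.4 − 1] = 4.66.
y₂ = 4.66 × 0.704 = 3.28 m.
Tailwater y_tw = 4.21 m: y_tw > y₂, so the jump is submerged.

y₂ = 3.28 m; the jump is submerged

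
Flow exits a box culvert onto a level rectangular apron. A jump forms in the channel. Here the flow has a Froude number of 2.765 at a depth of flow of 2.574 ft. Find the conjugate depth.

y₂ = 8.860 ft

Fr₁ = 2.765 (given).
From the momentum equation for a rectangular channel, y₂/y₁ = ½[√(1 + 8Fr₁²) − 1] = ½[√62.162 − 1] = 3.442.
y₂ = 3.442 × 2.574 = 8.860 ft.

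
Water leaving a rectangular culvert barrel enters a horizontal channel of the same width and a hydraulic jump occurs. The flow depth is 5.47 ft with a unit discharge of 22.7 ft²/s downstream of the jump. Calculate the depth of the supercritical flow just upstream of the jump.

V₂ = q/y₂ = 22.7/5.47 = 4.15 ft/s; Fr₂ = V₂/√(g·y₂) = 0.313.
Applying the sequent-depth relation in reverse, y₁/y₂ = ½[√(1 + 8Fr₂²) − 1] = ½[√1.782 − 1] = 0.167.
y₁ = 0.167 × 5.47 = 0.916 ft.

y₁ = 0.916 ft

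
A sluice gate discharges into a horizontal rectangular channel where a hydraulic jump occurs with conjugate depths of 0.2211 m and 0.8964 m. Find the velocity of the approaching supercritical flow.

For a rectangular channel the momentum equation gives q² = ½·g·y₁·y₂·(y₁ + y₂) = ½×9.81×0.2211×0.8964×1.117 = 1.086.
q = √1.086 = 1.042 m²/s.
V₁ = q/y₁ = 1.042/0.2211 = 4.714 m/s.

V₁ = 4.714 m/s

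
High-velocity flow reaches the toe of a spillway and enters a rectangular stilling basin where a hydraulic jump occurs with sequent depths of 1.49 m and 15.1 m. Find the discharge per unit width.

For a rectangular channel the momentum equation gives q² = ½·g·y₁·y₂·(y₁ + y₂) = ½×9.81×1.49×15.1×16.6 = 1831.
q = √1831 = 42.8 m²/s.

q = 42.8 m²/s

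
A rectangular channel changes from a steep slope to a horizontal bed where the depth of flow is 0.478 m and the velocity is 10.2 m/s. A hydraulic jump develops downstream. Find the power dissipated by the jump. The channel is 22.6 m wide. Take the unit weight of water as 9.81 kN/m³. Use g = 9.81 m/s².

Fr₁ = V₁/√(g·y₁) = 10.2/√(9.81×0.478) = 4.71.
By Bélanger, y₂/y₁ = ½[√(1 + 8Fr₁²) − 1] = ½[√178.5 − 1] = 6.18.
y₂ = 6.18 × 0.478 = 2.95 m.
q = V₁·y₁ = 10.2 × 0.478 = 4.88 m²/s. V₂ = q/y₂ = 4.88/2.95 = 1.65 m/s. E₁ = y₁ + V₁²/2g = 5.78 m; E₂ = y₂ + V₂²/2g = 3.09 m. ΔE = E₁ − E₂ = 2.69 m.
Q = q·b = 4.88 × 22.6 = 110 m³/s. P = γ·Q·ΔE = 9.81 × 110 × 2.69 = 2905 kW.

P = 2905 kW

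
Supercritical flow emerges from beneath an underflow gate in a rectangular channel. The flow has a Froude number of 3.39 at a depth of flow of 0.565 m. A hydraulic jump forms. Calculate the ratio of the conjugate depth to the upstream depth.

y₂/y₁ = 4.32

Fr₁ = 3.39 (given).
Bélanger equation: y₂/y₁ = ½[√(1 + 8Fr₁²) − 1] = ½[√92.94 − 1] = 4.32.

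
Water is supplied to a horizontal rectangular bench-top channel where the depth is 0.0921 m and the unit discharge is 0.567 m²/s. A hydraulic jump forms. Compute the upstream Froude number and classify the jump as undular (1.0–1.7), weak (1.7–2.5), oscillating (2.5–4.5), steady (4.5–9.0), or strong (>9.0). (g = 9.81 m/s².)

V₁ = q/y₁ = 0.567/0.0921 = 6.16 m/s. Fr₁ = V₁/√(g·y₁) = 6.16/√(9.81×0.0921) = 6.48.
Fr₁ = 6.48 lies in the steady range.

Fr₁ = 6.48; steady jump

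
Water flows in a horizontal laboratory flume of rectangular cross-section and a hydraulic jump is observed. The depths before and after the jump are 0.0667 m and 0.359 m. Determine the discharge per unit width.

q = 0.224 m²/s

For a rectangular channel the momentum equation gives q² = ½·g·y₁·y₂·(y₁ + y₂) = ½×9.81×0.0667×0.359×0.426 = 0.0500.
q = √0.0500 = 0.224 m²/s.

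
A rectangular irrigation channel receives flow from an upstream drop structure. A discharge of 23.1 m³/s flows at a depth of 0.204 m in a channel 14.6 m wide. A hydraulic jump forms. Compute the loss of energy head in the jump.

q = Q/b = 23.1/14.6 = 1.58 m²/s; V₁ = q/y₁ = 7.76 m/s. Fr₁ = V₁/√(g·y₁) = 5.48.
By Bélanger, y₂/y₁ = ½[√(1 + 8Fr₁²) − 1] = ½[√241.5 − 1] = 7.27.
y₂ = 7.27 × 0.204 = 1.48 m.
Head loss: ΔE = (y₂ − y₁)³/(4y₁y₂) = (1.48 − 0.204)³/(4×0.204×1.48) = 2.09/1.21 = 1.73 m.

ΔE = 1.73 m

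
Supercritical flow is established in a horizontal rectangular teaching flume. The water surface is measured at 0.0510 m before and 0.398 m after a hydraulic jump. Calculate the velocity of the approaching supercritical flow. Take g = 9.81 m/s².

V₁ = 4.15 m/s

For a rectangular channel the momentum equation gives q² = ½·g·y₁·y₂·(y₁ + y₂) = ½×9.81×0.0510×0.398×0.449 = 0.0447.
q = √0.0447 = 0.211 m²/s.
V₁ = q/y₁ = 0.211/0.0510 = 4.15 m/s.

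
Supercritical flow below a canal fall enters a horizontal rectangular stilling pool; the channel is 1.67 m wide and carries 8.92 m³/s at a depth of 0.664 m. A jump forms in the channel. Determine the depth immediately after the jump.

q = Q/b = 8.92/1.67 = 5.34 m²/s; V₁ = q/y₁ = 8.04 m/s. Fr₁ = V₁/√(g·y₁) = 3.15.
Bélanger equation: y₂/y₁ = ½[√(1 + 8Fr₁²) − 1] = ½[√80.47 − 1] = 3.99.
y₂ = 3.99 × 0.664 = 2.65 m.

y₂ = 2.65 m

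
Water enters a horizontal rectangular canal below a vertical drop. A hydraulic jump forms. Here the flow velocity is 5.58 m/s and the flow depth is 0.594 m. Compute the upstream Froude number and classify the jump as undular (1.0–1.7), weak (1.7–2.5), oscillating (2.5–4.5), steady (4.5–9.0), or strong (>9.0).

Fr₁ = V₁/√(g·y₁) = 5.58/√(9.81×0.594) = 2.31.
Fr₁ = 2.31 lies in the weak range.

Fr₁ = 2.31; weak jump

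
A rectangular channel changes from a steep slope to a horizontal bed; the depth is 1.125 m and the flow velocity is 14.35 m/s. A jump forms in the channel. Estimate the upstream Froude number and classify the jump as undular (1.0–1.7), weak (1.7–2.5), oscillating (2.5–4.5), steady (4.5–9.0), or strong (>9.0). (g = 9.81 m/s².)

Fr₁ = V₁/√(g·y₁) = 14.35/√(9.81×1.125) = 4.320.
Fr₁ = 4.320 lies in the oscillating range.

Fr₁ = 4.320; oscillating jump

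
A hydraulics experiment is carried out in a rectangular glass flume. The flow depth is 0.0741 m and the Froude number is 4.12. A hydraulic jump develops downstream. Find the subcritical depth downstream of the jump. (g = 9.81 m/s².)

y₂ = 0.396 m

Fr₁ = 4.12 (given).
Conjugate-depth relation: y₂/y₁ = ½[√(1 + 8Fr₁²) − 1] = ½[√136.8 − 1] = 5.35.
y₂ = 5.35 × 0.0741 = 0.396 m.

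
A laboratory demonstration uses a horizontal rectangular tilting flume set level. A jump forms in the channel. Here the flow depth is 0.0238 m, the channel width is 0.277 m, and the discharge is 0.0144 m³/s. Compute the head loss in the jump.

ΔE = 0.119 m

q = Q/b = 0.0144/0.277 = 0.0520 m²/s; V₁ = q/y₁ = 2.18 m/s. Fr₁ = V₁/√(g·y₁) = 4.52.
Bélanger equation: y₂/y₁ = ½[√(1 + 8Fr₁²) − 1] = ½[√164.5 − 1] = 5.91.
y₂ = 5.91 × 0.0238 = 0.141 m.
Head loss: ΔE = (y₂ − y₁)³/(4y₁y₂) = (0.141 − 0.0238)³/(4×0.0238×0.141) = 0.00160/0.0134 = 0.119 m.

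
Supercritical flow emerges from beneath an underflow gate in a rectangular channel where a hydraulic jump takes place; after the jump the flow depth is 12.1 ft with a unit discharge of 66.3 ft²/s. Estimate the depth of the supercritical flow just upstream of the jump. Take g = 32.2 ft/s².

V₂ = q/y₂ = 66.3/12.1 = 5.48 ft/s; Fr₂ = V₂/√(g·y₂) = 0.278.
The Bélanger relation is symmetric: y₁/y₂ = ½[√(1 + 8Fr₂²) − 1] = ½[√1.616 − 1] = 0.136.
y₁ = 0.136 × 12.1 = 1.64 ft.

y₁ = 1.64 ft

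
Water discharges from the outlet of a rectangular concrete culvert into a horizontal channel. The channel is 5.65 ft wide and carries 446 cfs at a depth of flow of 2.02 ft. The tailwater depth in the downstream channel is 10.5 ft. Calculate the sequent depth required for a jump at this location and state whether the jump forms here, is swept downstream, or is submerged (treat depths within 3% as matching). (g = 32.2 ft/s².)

q = Q/b = 446/5.65 = 78.9 ft²/s; V₁ = q/y₁ = 39.1 ft/s. Fr₁ = V₁/√(g·y₁) = 4.85.
Conjugate-depth relation: y₂/y₁ = ½[√(1 + 8Fr₁²) − 1] = ½[√188.8 − 1] = 6.37.
y₂ = 6.37 × 2.02 = 12.9 ft.
Tailwater y_tw = 10.5 ft: y_tw < y₂, so the jump is swept downstream.

y₂ = 12.9 ft; the jump is swept downstream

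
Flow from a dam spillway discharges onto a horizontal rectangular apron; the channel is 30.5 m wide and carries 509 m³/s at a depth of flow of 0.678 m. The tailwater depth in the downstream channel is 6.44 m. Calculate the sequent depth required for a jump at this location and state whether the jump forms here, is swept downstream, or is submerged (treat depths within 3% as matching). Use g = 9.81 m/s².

q = Q/b = 509/30.5 = 16.7 m²/s; V₁ = q/y₁ = 24.6 m/s. Fr₁ = V₁/√(g·y₁) = 9.54.
Sequent-depth ratio: y₂/y₁ = ½[√(1 + 8Fr₁²) − 1] = ½[√729.7 − 1] = 13.0.
y₂ = 13.0 × 0.678 = 8.82 m.
Tailwater y_tw = 6.44 m: y_tw < y₂, so the jump is swept downstream.

y₂ = 8.82 m; the jump is swept downstream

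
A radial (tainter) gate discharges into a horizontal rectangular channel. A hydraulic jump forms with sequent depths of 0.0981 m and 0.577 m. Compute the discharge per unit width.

q = 0.433 m²/s

For a rectangular channel the momentum equation gives q² = ½·g·y₁·y₂·(y₁ + y₂) = ½×9.81×0.0981×0.577×0.675 = 0.187.
q = √0.187 = 0.433 m²/s.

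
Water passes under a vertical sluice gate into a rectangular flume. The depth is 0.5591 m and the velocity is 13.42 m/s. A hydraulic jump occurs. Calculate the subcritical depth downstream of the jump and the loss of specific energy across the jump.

y₂ = 4.260 m; ΔE = 5.320 m

Fr₁ = V₁/√(g·y₁) = 13.42/√(9.81×0.5591) = 5.730.
From the momentum equation for a rectangular channel, y₂/y₁ = ½[√(1 + 8Fr₁²) − 1] = ½[√263.69 − 1] = 7.619.
y₂ = 7.619 × 0.5591 = 4.260 m.
Head loss: ΔE = (y₂ − y₁)³/(4y₁y₂) = (4.260 − 0.5591)³/(4×0.5591×4.260) = 50.69/9.527 = 5.320 m.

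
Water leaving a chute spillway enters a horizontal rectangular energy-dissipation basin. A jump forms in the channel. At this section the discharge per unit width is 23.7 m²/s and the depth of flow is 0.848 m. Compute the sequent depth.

y₂ = 11.2 m

V₁ = q/y₁ = 23.7/0.848 = 27.9 m/s. Fr₁ = V₁/√(g·y₁) = 27.9/√(9.81×0.848) = 9.69.
Bélanger equation: y₂/y₁ = ½[√(1 + 8Fr₁²) − 1] = ½[√752.2 − 1] = 13.2.
y₂ = 13.2 × 0.848 = 11.2 m.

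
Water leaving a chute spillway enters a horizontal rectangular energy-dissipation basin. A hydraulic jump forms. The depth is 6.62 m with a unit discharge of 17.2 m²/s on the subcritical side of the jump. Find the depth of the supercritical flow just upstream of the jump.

y₁ = 1.17 m

V₂ = q/y₂ = 17.2/6.62 = 2.60 m/s; Fr₂ = V₂/√(g·y₂) = 0.322.
From the momentum equation (using Fr₂), y₁/y₂ = ½[√(1 + 8Fr₂²) − 1] = ½[√1.832 − 1] = 0.177.
y₁ = 0.177 × 6.62 = 1.17 m.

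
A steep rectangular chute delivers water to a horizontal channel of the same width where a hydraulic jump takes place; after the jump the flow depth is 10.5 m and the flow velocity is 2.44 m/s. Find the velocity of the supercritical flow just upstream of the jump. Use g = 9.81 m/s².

Fr₂ = V₂/√(g·y₂) = 2.44/√(9.81×10.5) = 0.240.
Applying the sequent-depth relation in reverse, y₁/y₂ = ½[√(1 + 8Fr₂²) − 1] = ½[√1.462 − 1] = 0.105.
y₁ = 0.105 × 10.5 = 1.10 m.
V₁ = q/y₁ = 25.6/1.10 = 23.3 m/s.

V₁ = 23.3 m/s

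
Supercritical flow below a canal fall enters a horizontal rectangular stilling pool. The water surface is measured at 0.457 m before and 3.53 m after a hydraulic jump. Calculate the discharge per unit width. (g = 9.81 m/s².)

For a rectangular channel the momentum equation gives q² = ½·g·y₁·y₂·(y₁ + y₂) = ½×9.81×0.457×3.53×3.99 = 31.5.
q = √31.5 = 5.62 m²/s.

q = 5.62 m²/s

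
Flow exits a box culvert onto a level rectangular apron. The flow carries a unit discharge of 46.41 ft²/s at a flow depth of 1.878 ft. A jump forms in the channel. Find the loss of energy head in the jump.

ΔE = 3.222 ft

V₁ = q/y₁ = 46.41/1.878 = 24.71 ft/s. Fr₁ = V₁/√(g·y₁) = 24.71/√(32.2×1.878) = 3.178.
Conjugate-depth relation: y₂/y₁ = ½[√(1 + 8Fr₁²) − 1] = ½[√81.792 − 1] = 4.022.
y₂ = 4.022 × 1.878 = 7.553 ft.
V₂ = q/y₂ = 46.41/7.553 = 6.144 ft/s. E₁ = y₁ + V₁²/2g = 11.36 ft; E₂ = y₂ + V₂²/2g = 8.139 ft. ΔE = E₁ − E₂ = 3.222 ft.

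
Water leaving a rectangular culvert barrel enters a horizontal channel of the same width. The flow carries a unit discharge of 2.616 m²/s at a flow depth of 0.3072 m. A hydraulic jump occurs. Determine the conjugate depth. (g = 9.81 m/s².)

y₂ = 1.983 m

V₁ = q/y₁ = 2.616/0.3072 = 8.516 m/s. Fr₁ = V₁/√(g·y₁) = 8.516/√(9.81×0.3072) = 4.905.
From the momentum equation for a rectangular channel, y₂/y₁ = ½[√(1 + 8Fr₁²) − 1] = ½[√193.50 − 1] = 6.455.
y₂ = 6.455 × 0.3072 = 1.983 m.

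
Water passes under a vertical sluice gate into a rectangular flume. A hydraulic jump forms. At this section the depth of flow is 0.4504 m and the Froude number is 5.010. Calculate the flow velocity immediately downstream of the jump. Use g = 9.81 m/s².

Fr₁ = 5.010 (given).
By Bélanger, y₂/y₁ = ½[√(1 + 8Fr₁²) − 1] = ½[√201.80 − 1] = 6.603.
y₂ = 6.603 × 0.4504 = 2.974 m.
V₁ = Fr₁·√(g·y₁) = 5.010×√(9.81×0.4504) = 10.53 m/s; q = V₁·y₁ = 4.743 m²/s.
V₂ = q/y₂ = 4.743/2.974 = 1.595 m/s.

V₂ = 1.595 m/s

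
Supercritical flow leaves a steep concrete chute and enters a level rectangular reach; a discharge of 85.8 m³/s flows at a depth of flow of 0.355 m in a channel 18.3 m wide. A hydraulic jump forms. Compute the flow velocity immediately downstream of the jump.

V₂ = 1.39 m/s

q = Q/b = 85.8/18.3 = 4.69 m²/s; V₁ = q/y₁ = 13.2 m/s. Fr₁ = V₁/√(g·y₁) = 7.08.
Conjugate-depth relation: y₂/y₁ = ½[√(1 + 8Fr₁²) − 1] = ½[√401.7 − 1] = 9.52.
y₂ = 9.52 × 0.355 = 3.38 m.
V₂ = q/y₂ = 4.69/3.38 = 1.39 m/s.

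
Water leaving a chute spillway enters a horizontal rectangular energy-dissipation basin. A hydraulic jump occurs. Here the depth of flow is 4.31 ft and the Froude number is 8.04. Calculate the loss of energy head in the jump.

ΔE = 95.5 ft

Fr₁ = 8.04 (given).
Conjugate-depth relation: y₂/y₁ = ½[√(1 + 8Fr₁²) − 1] = ½[√518.1 − 1] = 10.9.
y₂ = 10.9 × 4.31 = 46.9 ft.
V₁ = Fr₁·√(g·y₁) = 8.04×√(32.2×4.31) = 94.7 ft/s; q = V₁·y₁ = 408 ft²/s. V₂ = q/y₂ = 408/46.9 = 8.70 ft/s. E₁ = y₁ + V₁²/2g = 144 ft; E₂ = y₂ + V₂²/2g = 48.1 ft. ΔE = E₁ − E₂ = 95.5 ft.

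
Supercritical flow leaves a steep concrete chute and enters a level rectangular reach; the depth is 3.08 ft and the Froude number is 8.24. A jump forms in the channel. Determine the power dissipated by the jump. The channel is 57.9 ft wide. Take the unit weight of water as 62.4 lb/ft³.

P = 120235 hp

Fr₁ = 8.24 (given).
Sequent-depth ratio: y₂/y₁ = ½[√(1 + 8Fr₁²) − 1] = ½[√544.2 − 1] = 11.2.
y₂ = 11.2 × 3.08 = 34.4 ft.
Head loss: ΔE = (y₂ − y₁)³/(4y₁y₂) = (34.4 − 3.08)³/(4×3.08×34.4) = 30678/424 = 72.4 ft.
V₁ = Fr₁·√(g·y₁) = 8.24×√(32.2×3.08) = 82.1 ft/s; q = V₁·y₁ = 253 ft²/s. Q = q·b = 253 × 57.9 = 14634 cfs. P = γ·Q·ΔE/550 = 62.4 × 14634 × 72.4 / 550 = 120235 hp.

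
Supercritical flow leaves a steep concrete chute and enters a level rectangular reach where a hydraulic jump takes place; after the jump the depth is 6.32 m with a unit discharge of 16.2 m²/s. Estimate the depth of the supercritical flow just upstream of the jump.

y₁ = 1.14 m

V₂ = q/y₂ = 16.2/6.32 = 2.56 m/s; Fr₂ = V₂/√(g·y₂) = 0.326.
Since the conjugate-depth ratio holds either way, y₁/y₂ = ½[√(1 + 8Fr₂²) − 1] = ½[√1.848 − 1] = 0.180.
y₁ = 0.180 × 6.32 = 1.14 m.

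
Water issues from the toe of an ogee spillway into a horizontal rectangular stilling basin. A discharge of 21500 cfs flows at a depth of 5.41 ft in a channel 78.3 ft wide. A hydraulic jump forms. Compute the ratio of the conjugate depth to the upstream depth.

y₂/y₁ = 4.96

q = Q/b = 21500/78.3 = 275 ft²/s; V₁ = q/y₁ = 50.8 ft/s. Fr₁ = V₁/√(g·y₁) = 3.85.
Bélanger equation: y₂/y₁ = ½[√(1 + 8Fr₁²) − 1] = ½[√119.3 − 1] = 4.96.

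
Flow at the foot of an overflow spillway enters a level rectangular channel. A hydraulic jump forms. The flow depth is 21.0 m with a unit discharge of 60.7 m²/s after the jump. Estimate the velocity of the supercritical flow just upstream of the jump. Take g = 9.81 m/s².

V₂ = q/y₂ = 60.7/21.0 = 2.89 m/s; Fr₂ = V₂/√(g·y₂) = 0.201.
Applying the sequent-depth relation in reverse, y₁/y₂ = ½[√(1 + 8Fr₂²) − 1] = ½[√1.324 − 1] = 0.0754.
y₁ = 0.0754 × 21.0 = 1.58 m.
V₁ = q/y₁ = 60.7/1.58 = 38.3 m/s.

V₁ = 38.3 m/s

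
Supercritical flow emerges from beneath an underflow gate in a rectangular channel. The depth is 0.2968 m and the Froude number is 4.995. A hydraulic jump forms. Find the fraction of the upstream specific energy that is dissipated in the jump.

ΔE/E₁ = 0.490 (49.0%)

Fr₁ = 4.995 (given).
Conjugate-depth relation: y₂/y₁ = ½[√(1 + 8Fr₁²) − 1] = ½[√200.60 − 1] = 6.582.
y₂ = 6.582 × 0.2968 = 1.953 m.
E₁ = y₁(1 + Fr₁²/2) = 0.2968×(1 + 4.995²/2) = 3.999 m. ΔE = (y₂ − y₁)³/(4y₁y₂) = 1.960 m. ΔE/E₁ = 1.960/3.999 = 0.490.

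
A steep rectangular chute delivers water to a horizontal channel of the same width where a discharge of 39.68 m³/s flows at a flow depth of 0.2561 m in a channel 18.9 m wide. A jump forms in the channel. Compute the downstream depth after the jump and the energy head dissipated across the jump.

y₂ = 1.750 m; ΔE = 1.858 m

q = Q/b = 39.68/18.9 = 2.099 m²/s; V₁ = q/y₁ = 8.198 m/s. Fr₁ = V₁/√(g·y₁) = 5.172.
By Bélanger, y₂/y₁ = ½[√(1 + 8Fr₁²) − 1] = ½[√215.00 − 1] = 6.831.
y₂ = 6.831 × 0.2561 = 1.750 m.
Head loss: ΔE = (y₂ − y₁)³/(4y₁y₂) = (1.750 − 0.2561)³/(4×0.2561×1.750) = 3.331/1.792 = 1.858 m.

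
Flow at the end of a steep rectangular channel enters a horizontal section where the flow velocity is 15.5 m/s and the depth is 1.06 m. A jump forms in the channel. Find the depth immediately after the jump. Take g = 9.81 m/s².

y₂ = 6.69 m

Fr₁ = V₁/√(g·y₁) = 15.5/√(9.81×1.06) = 4.81.
By Bélanger, y₂/y₁ = ½[√(1 + 8Fr₁²) − 1] = ½[√185.8 − 1] = 6.32.
y₂ = 6.32 × 1.06 = 6.69 m.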